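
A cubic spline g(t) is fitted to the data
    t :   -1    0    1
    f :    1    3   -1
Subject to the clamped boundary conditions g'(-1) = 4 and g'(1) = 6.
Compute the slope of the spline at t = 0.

Let σ_i = g''(x_i). Step sizes h_i = 1, 1; slopes of the chords Δ_i = (y_(i+1) - y_i)/h_i = 2, -4.
  1·σ_0 + 4·σ_1 + 1·σ_2 = 6(Δ_1 - Δ_0) = -36
Clamped end conditions give two more equations: 2h_0·σ_0 + h_0·σ_1 = 6(Δ_0 - g'(-1)) = -12 and h_1·σ_1 + 2h_1·σ_2 = 6(g'(1) - Δ_1) = 60.
Solving the tridiagonal system: σ_0 = 4, σ_1 = -20, σ_2 = 40.
On [0, 1], g'(t) = b_1 + 2c_1·t + 3d_1·t² with b_1 = Δ_1 - h_1(2σ_1 + σ_2)/6 = -4, c_1 = σ_1/2 = -10, d_1 = (σ_2 - σ_1)/(6h_1) = 10. So g'(0) = -4.

-4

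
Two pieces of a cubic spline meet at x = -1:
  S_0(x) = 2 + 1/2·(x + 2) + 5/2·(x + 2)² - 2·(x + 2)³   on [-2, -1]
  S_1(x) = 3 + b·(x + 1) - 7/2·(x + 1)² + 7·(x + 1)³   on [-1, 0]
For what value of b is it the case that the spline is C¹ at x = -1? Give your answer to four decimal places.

-0.5000

S_0'(x) = 1/2 + 5·(x + 2) - 6·(x + 2)², so S_0'(-1) = -1/2. On the right, S_1'(-1) = b, so b = -1/2.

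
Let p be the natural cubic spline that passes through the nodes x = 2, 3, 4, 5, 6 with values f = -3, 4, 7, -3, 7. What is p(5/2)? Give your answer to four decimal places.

0.4196

Put m_i = p'' at the i-th knot. Here h = (1, 1, 1, 1) and Δ = (7, 3, -10, 10), so the interior equations h_(i-1)·m_(i-1) + 2(h_(i-1)+h_i)·m_i + h_i·m_(i+1) = 6(Δ_i − Δ_(i-1)) read
  1·m_0 + 4·m_1 + 1·m_2 = 6(Δ_1 - Δ_0) = -24
  1·m_1 + 4·m_2 + 1·m_3 = 6(Δ_2 - Δ_1) = -78
  1·m_2 + 4·m_3 + 1·m_4 = 6(Δ_3 - Δ_2) = 120
Natural end conditions: m_0 = m_4 = 0.
Hence m_0 = 0, m_1 = 9/7, m_2 = -204/7, m_3 = 261/7, m_4 = 0.
On [2, 3], p(x) = -3 + 95/14·(x - 2) + 0·(x - 2)² + 3/14·(x - 2)³.
With (x - 2) = 1/2: p(5/2) = 47/112.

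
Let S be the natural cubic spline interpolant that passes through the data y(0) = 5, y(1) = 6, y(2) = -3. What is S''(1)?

-15

Let M_i = S''(x_i). Step sizes h_i = 1, 1; slopes of the chords Δ_i = (y_(i+1) - y_i)/h_i = 1, -9.
  1·M_0 + 4·M_1 + 1·M_2 = 6(Δ_1 - Δ_0) = -60
Natural end conditions: M_0 = M_2 = 0.
Solving: M_0 = 0, M_1 = -15, M_2 = 0.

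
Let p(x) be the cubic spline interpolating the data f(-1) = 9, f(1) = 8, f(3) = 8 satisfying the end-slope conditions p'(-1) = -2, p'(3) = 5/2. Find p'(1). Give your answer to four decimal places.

Let M_i = p''(x_i). Step sizes h_i = 2, 2; slopes of the chords Δ_i = (y_(i+1) - y_i)/h_i = -1/2, 0.
  2·M_0 + 8·M_1 + 2·M_2 = 6(Δ_1 - Δ_0) = 3
Clamped end conditions give two more equations: 2h_0·M_0 + h_0·M_1 = 6(Δ_0 - p'(-1)) = 9 and h_1·M_1 + 2h_1·M_2 = 6(p'(3) - Δ_1) = 15.
Solving: M_0 = 3, M_1 = -3/2, M_2 = 9/2.
On [1, 3], p'(x) = b_1 + 2c_1·(x - 1) + 3d_1·(x - 1)² with b_1 = Δ_1 - h_1(2M_1 + M_2)/6 = -1/2, c_1 = M_1/2 = -3/4, d_1 = (M_2 - M_1)/(6h_1) = 1/2. So p'(1) = -1/2.

-0.5000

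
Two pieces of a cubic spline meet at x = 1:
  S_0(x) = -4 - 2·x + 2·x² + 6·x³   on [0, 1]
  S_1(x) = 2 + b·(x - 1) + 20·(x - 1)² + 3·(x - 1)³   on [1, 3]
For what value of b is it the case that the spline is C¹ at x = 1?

S_0'(x) = -2 + 4·x + 18·x², so S_0'(1) = 20. On the right, S_1'(1) = b, so b = 20.

20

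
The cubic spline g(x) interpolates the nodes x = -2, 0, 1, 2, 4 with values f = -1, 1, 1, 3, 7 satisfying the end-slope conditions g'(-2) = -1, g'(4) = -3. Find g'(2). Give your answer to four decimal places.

3.3167

With M_i denoting the second derivative at x_i, h_i = 2, 1, 1, 2, and Δ_i = (y_(i+1) − y_i)/h_i = 1, 0, 2, 2:
  2·M_0 + 6·M_1 + 1·M_2 = 6(Δ_1 - Δ_0) = -6
  1·M_1 + 4·M_2 + 1·M_3 = 6(Δ_2 - Δ_1) = 12
  1·M_2 + 6·M_3 + 2·M_4 = 6(Δ_3 - Δ_2) = 0
Clamped end conditions give two more equations: 2h_0·M_0 + h_0·M_1 = 6(Δ_0 - g'(-2)) = 12 and h_3·M_3 + 2h_3·M_4 = 6(g'(4) - Δ_3) = -30.
Hence M_0 = 271/60, M_1 = -91/30, M_2 = 19/6, M_3 = 71/30, M_4 = -521/60.
On [2, 4], g'(x) = b_3 + 2c_3·(x - 2) + 3d_3·(x - 2)² with b_3 = Δ_3 - h_3(2M_3 + M_4)/6 = 199/60, c_3 = M_3/2 = 71/60, d_3 = (M_4 - M_3)/(6h_3) = -221/240. So g'(2) = 199/60.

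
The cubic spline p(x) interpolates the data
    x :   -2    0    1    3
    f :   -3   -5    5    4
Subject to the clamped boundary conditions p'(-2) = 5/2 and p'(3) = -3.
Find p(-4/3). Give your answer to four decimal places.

-3.7222

Let M_i = p''(x_i). Step sizes h_i = 2, 1, 2; slopes of the chords Δ_i = (y_(i+1) - y_i)/h_i = -1, 10, -1/2.
  2·M_0 + 6·M_1 + 1·M_2 = 6(Δ_1 - Δ_0) = 66
  1·M_1 + 6·M_2 + 2·M_3 = 6(Δ_2 - Δ_1) = -63
Clamped end conditions give two more equations: 2h_0·M_0 + h_0·M_1 = 6(Δ_0 - p'(-2)) = -21 and h_2·M_2 + 2h_2·M_3 = 6(p'(3) - Δ_2) = -15.
Solving the tridiagonal system: M_0 = -115/8, M_1 = 73/4, M_2 = -59/4, M_3 = 29/8.
On [-2, 0], p(x) = -3 + 5/2·(x + 2) - 115/16·(x + 2)² + 87/32·(x + 2)³.
With (x + 2) = 2/3: p(-4/3) = -67/18.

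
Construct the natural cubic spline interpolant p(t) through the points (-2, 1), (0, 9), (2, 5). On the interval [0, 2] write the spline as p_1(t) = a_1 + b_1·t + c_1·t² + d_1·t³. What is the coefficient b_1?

1

Let σ_i = p''(x_i). Step sizes h_i = 2, 2; slopes of the chords Δ_i = (y_(i+1) - y_i)/h_i = 4, -2.
  2·σ_0 + 8·σ_1 + 2·σ_2 = 6(Δ_1 - Δ_0) = -36
Natural end conditions: σ_0 = σ_2 = 0.
Solving: σ_0 = 0, σ_1 = -9/2, σ_2 = 0.
On [0, 2], with p_1(t) = a_1 + b_1·t + c_1·t² + d_1·t³: c_1 = σ_1/2 = -9/4, d_1 = (σ_2 - σ_1)/(6h_1) = 3/8, b_1 = Δ_1 - h_1(2σ_1 + σ_2)/6 = 1.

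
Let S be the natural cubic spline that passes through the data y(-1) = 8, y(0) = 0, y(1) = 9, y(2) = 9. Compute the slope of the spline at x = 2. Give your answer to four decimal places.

Let σ_i = S''(x_i). Step sizes h_i = 1, 1, 1; slopes of the chords Δ_i = (y_(i+1) - y_i)/h_i = -8, 9, 0.
  1·σ_0 + 4·σ_1 + 1·σ_2 = 6(Δ_1 - Δ_0) = 102
  1·σ_1 + 4·σ_2 + 1·σ_3 = 6(Δ_2 - Δ_1) = -54
Natural end conditions: σ_0 = σ_3 = 0.
Forward elimination and back-substitution give σ_0 = 0, σ_1 = 154/5, σ_2 = -106/5, σ_3 = 0.
On [1, 2], S'(x) = b_2 + 2c_2·(x - 1) + 3d_2·(x - 1)² with b_2 = Δ_2 - h_2(2σ_2 + σ_3)/6 = 106/15, c_2 = σ_2/2 = -53/5, d_2 = (σ_3 - σ_2)/(6h_2) = 53/15. So S'(2) = -53/15.

-3.5333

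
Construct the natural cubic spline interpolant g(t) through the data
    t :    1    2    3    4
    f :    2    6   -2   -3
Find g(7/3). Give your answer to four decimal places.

Put M_i = g'' at the i-th knot. Here h = (1, 1, 1) and Δ = (4, -8, -1), so the interior equations h_(i-1)·M_(i-1) + 2(h_(i-1)+h_i)·M_i + h_i·M_(i+1) = 6(Δ_i − Δ_(i-1)) read
  1·M_0 + 4·M_1 + 1·M_2 = 6(Δ_1 - Δ_0) = -72
  1·M_1 + 4·M_2 + 1·M_3 = 6(Δ_2 - Δ_1) = 42
Natural end conditions: M_0 = M_3 = 0.
Forward elimination and back-substitution give M_0 = 0, M_1 = -22, M_2 = 16, M_3 = 0.
On [2, 3], g(t) = 6 - 10/3·(t - 2) - 11·(t - 2)² + 19/3·(t - 2)³.
With (t - 2) = 1/3: g(7/3) = 316/81.

3.9012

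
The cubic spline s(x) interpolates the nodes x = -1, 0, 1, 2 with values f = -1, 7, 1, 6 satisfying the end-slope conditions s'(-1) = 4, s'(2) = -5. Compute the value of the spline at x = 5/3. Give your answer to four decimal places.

5.4741

Let m_i = s''(x_i). Step sizes h_i = 1, 1, 1; slopes of the chords Δ_i = (y_(i+1) - y_i)/h_i = 8, -6, 5.
  1·m_0 + 4·m_1 + 1·m_2 = 6(Δ_1 - Δ_0) = -84
  1·m_1 + 4·m_2 + 1·m_3 = 6(Δ_2 - Δ_1) = 66
Clamped end conditions give two more equations: 2h_0·m_0 + h_0·m_1 = 6(Δ_0 - s'(-1)) = 24 and h_2·m_2 + 2h_2·m_3 = 6(s'(2) - Δ_2) = -60.
Forward elimination and back-substitution give m_0 = 156/5, m_1 = -192/5, m_2 = 192/5, m_3 = -246/5.
On [1, 2], s(x) = 1 + 2/5·(x - 1) + 96/5·(x - 1)² - 73/5·(x - 1)³.
With (x - 1) = 2/3: s(5/3) = 739/135.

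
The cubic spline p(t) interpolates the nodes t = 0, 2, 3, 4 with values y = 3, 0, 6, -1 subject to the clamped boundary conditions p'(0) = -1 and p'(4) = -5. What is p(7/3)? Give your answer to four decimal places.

Write M_i for p''(x_i). With h_i = 2, 1, 1 and divided differences Δ_i = -3/2, 6, -7, the continuity of p' gives the tridiagonal system
  2·M_0 + 6·M_1 + 1·M_2 = 6(Δ_1 - Δ_0) = 45
  1·M_1 + 4·M_2 + 1·M_3 = 6(Δ_2 - Δ_1) = -78
Clamped end conditions give two more equations: 2h_0·M_0 + h_0·M_1 = 6(Δ_0 - p'(0)) = -3 and h_2·M_2 + 2h_2·M_3 = 6(p'(4) - Δ_2) = 12.
Solving the tridiagonal system: M_0 = -181/22, M_1 = 329/22, M_2 = -311/11, M_3 = 443/22.
On [2, 3], p(t) = 0 + 63/11·(t - 2) + 329/44·(t - 2)² - 317/44·(t - 2)³.
With (t - 2) = 1/3: p(7/3) = 1469/594.

2.4731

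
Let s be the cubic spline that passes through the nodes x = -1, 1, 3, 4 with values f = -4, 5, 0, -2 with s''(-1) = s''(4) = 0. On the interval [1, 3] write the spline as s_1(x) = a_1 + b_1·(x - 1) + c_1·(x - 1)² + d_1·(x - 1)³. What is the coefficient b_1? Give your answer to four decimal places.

0.5909

Write m_i for s''(x_i). With h_i = 2, 2, 1 and divided differences Δ_i = 9/2, -5/2, -2, the continuity of s' gives the tridiagonal system
  2·m_0 + 8·m_1 + 2·m_2 = 6(Δ_1 - Δ_0) = -42
  2·m_1 + 6·m_2 + 1·m_3 = 6(Δ_2 - Δ_1) = 3
Natural end conditions: m_0 = m_3 = 0.
Solving the tridiagonal system: m_0 = 0, m_1 = -129/22, m_2 = 27/11, m_3 = 0.
On [1, 3], with s_1(x) = a_1 + b_1·(x - 1) + c_1·(x - 1)² + d_1·(x - 1)³: c_1 = m_1/2 = -129/44, d_1 = (m_2 - m_1)/(6h_1) = 61/88, b_1 = Δ_1 - h_1(2m_1 + m_2)/6 = 13/22.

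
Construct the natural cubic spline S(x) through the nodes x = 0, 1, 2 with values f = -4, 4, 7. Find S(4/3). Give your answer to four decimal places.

Let σ_i = S''(x_i). Step sizes h_i = 1, 1; slopes of the chords Δ_i = (y_(i+1) - y_i)/h_i = 8, 3.
  1·σ_0 + 4·σ_1 + 1·σ_2 = 6(Δ_1 - Δ_0) = -30
Natural end conditions: σ_0 = σ_2 = 0.
Solving: σ_0 = 0, σ_1 = -15/2, σ_2 = 0.
On [1, 2], S(x) = 4 + 11/2·(x - 1) - 15/4·(x - 1)² + 5/4·(x - 1)³.
With (x - 1) = 1/3: S(4/3) = 295/54.

5.4630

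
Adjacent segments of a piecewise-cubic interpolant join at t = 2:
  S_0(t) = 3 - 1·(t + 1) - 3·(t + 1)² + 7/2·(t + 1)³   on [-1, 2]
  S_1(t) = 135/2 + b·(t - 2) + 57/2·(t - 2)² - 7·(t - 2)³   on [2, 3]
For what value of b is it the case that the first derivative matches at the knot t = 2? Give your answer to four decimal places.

75.5000

S_0'(t) = -1 - 6·(t + 1) + 21/2·(t + 1)², so S_0'(2) = 151/2. On the right, S_1'(2) = b, so b = 151/2.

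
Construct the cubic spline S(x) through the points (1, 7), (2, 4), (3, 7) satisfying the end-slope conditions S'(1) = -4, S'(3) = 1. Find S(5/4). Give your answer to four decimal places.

5.9336

Write m_i for S''(x_i). With h_i = 1, 1 and divided differences Δ_i = -3, 3, the continuity of S' gives the tridiagonal system
  1·m_0 + 4·m_1 + 1·m_2 = 6(Δ_1 - Δ_0) = 36
Clamped end conditions give two more equations: 2h_0·m_0 + h_0·m_1 = 6(Δ_0 - S'(1)) = 6 and h_1·m_1 + 2h_1·m_2 = 6(S'(3) - Δ_1) = -12.
Solving: m_0 = -7/2, m_1 = 13, m_2 = -25/2.
On [1, 2], S(x) = 7 - 4·(x - 1) - 7/4·(x - 1)² + 11/4·(x - 1)³.
With (x - 1) = 1/4: S(5/4) = 1519/256.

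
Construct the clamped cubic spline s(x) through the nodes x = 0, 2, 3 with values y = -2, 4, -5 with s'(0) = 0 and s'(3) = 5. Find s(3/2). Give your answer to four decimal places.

5.6406

Write σ_i for s''(x_i). With h_i = 2, 1 and divided differences Δ_i = 3, -9, the continuity of s' gives the tridiagonal system
  2·σ_0 + 6·σ_1 + 1·σ_2 = 6(Δ_1 - Δ_0) = -72
Clamped end conditions give two more equations: 2h_0·σ_0 + h_0·σ_1 = 6(Δ_0 - s'(0)) = 18 and h_1·σ_1 + 2h_1·σ_2 = 6(s'(3) - Δ_1) = 84.
Solving: σ_0 = 109/6, σ_1 = -82/3, σ_2 = 167/3.
On [0, 2], s(x) = -2 + 0·x + 109/12·x² - 91/24·x³.
With x = 3/2: s(3/2) = 361/64.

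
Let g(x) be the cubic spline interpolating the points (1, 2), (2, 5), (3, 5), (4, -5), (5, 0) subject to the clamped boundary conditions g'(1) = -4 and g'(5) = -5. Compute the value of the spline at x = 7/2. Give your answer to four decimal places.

Let m_i = g''(x_i). Step sizes h_i = 1, 1, 1, 1; slopes of the chords Δ_i = (y_(i+1) - y_i)/h_i = 3, 0, -10, 5.
  1·m_0 + 4·m_1 + 1·m_2 = 6(Δ_1 - Δ_0) = -18
  1·m_1 + 4·m_2 + 1·m_3 = 6(Δ_2 - Δ_1) = -60
  1·m_2 + 4·m_3 + 1·m_4 = 6(Δ_3 - Δ_2) = 90
Clamped end conditions give two more equations: 2h_0·m_0 + h_0·m_1 = 6(Δ_0 - g'(1)) = 42 and h_3·m_3 + 2h_3·m_4 = 6(g'(5) - Δ_3) = -60.
Solving the tridiagonal system: m_0 = 647/28, m_1 = -59/14, m_2 = -97/4, m_3 = 577/14, m_4 = -1417/28.
On [3, 4], g(x) = 5 - 123/14·(x - 3) - 97/8·(x - 3)² + 611/56·(x - 3)³.
With (x - 3) = 1/2: g(7/2) = -475/448.

-1.0603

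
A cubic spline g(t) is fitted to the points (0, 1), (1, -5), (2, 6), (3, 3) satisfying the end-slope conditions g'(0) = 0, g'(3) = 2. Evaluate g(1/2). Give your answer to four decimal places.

Write M_i for g''(x_i). With h_i = 1, 1, 1 and divided differences Δ_i = -6, 11, -3, the continuity of g' gives the tridiagonal system
  1·M_0 + 4·M_1 + 1·M_2 = 6(Δ_1 - Δ_0) = 102
  1·M_1 + 4·M_2 + 1·M_3 = 6(Δ_2 - Δ_1) = -84
Clamped end conditions give two more equations: 2h_0·M_0 + h_0·M_1 = 6(Δ_0 - g'(0)) = -36 and h_2·M_2 + 2h_2·M_3 = 6(g'(3) - Δ_2) = 30.
Forward elimination and back-substitution give M_0 = -616/15, M_1 = 692/15, M_2 = -622/15, M_3 = 536/15.
On [0, 1], g(t) = 1 + 0·t - 308/15·t² + 218/15·t³.
With t = 1/2: g(1/2) = -139/60.

-2.3167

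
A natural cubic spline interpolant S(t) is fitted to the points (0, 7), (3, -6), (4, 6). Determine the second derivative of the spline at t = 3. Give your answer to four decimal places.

12.2500

With σ_i denoting the second derivative at x_i, h_i = 3, 1, and Δ_i = (y_(i+1) − y_i)/h_i = -13/3, 12:
  3·σ_0 + 8·σ_1 + 1·σ_2 = 6(Δ_1 - Δ_0) = 98
Natural end conditions: σ_0 = σ_2 = 0.
Solving the tridiagonal system: σ_0 = 0, σ_1 = 49/4, σ_2 = 0.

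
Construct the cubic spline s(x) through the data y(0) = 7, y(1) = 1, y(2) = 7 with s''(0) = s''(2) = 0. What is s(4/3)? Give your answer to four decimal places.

1.8889

Put σ_i = s'' at the i-th knot. Here h = (1, 1) and Δ = (-6, 6), so the interior equations h_(i-1)·σ_(i-1) + 2(h_(i-1)+h_i)·σ_i + h_i·σ_(i+1) = 6(Δ_i − Δ_(i-1)) read
  1·σ_0 + 4·σ_1 + 1·σ_2 = 6(Δ_1 - Δ_0) = 72
Natural end conditions: σ_0 = σ_2 = 0.
Forward elimination and back-substitution give σ_0 = 0, σ_1 = 18, σ_2 = 0.
On [1, 2], s(x) = 1 + 0·(x - 1) + 9·(x - 1)² - 3·(x - 1)³.
With (x - 1) = 1/3: s(4/3) = 17/9.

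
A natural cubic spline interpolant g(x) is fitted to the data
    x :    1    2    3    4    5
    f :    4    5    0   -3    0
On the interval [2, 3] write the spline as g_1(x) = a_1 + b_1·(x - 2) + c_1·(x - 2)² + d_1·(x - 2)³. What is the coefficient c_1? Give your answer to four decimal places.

-4.9286

With m_i denoting the second derivative at x_i, h_i = 1, 1, 1, 1, and Δ_i = (y_(i+1) − y_i)/h_i = 1, -5, -3, 3:
  1·m_0 + 4·m_1 + 1·m_2 = 6(Δ_1 - Δ_0) = -36
  1·m_1 + 4·m_2 + 1·m_3 = 6(Δ_2 - Δ_1) = 12
  1·m_2 + 4·m_3 + 1·m_4 = 6(Δ_3 - Δ_2) = 36
Natural end conditions: m_0 = m_4 = 0.
Forward elimination and back-substitution give m_0 = 0, m_1 = -69/7, m_2 = 24/7, m_3 = 57/7, m_4 = 0.
On [2, 3], with g_1(x) = a_1 + b_1·(x - 2) + c_1·(x - 2)² + d_1·(x - 2)³: c_1 = m_1/2 = -69/14, d_1 = (m_2 - m_1)/(6h_1) = 31/14, b_1 = Δ_1 - h_1(2m_1 + m_2)/6 = -16/7.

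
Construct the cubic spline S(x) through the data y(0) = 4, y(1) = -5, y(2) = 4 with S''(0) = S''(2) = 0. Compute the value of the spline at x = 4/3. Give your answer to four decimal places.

Let M_i = S''(x_i). Step sizes h_i = 1, 1; slopes of the chords Δ_i = (y_(i+1) - y_i)/h_i = -9, 9.
  1·M_0 + 4·M_1 + 1·M_2 = 6(Δ_1 - Δ_0) = 108
Natural end conditions: M_0 = M_2 = 0.
Forward elimination and back-substitution give M_0 = 0, M_1 = 27, M_2 = 0.
On [1, 2], S(x) = -5 + 0·(x - 1) + 27/2·(x - 1)² - 9/2·(x - 1)³.
With (x - 1) = 1/3: S(4/3) = -11/3.

-3.6667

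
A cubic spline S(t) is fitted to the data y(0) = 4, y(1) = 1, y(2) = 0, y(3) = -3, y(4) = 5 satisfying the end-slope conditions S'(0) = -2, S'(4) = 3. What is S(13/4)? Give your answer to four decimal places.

With m_i denoting the second derivative at x_i, h_i = 1, 1, 1, 1, and Δ_i = (y_(i+1) − y_i)/h_i = -3, -1, -3, 8:
  1·m_0 + 4·m_1 + 1·m_2 = 6(Δ_1 - Δ_0) = 12
  1·m_1 + 4·m_2 + 1·m_3 = 6(Δ_2 - Δ_1) = -12
  1·m_2 + 4·m_3 + 1·m_4 = 6(Δ_3 - Δ_2) = 66
Clamped end conditions give two more equations: 2h_0·m_0 + h_0·m_1 = 6(Δ_0 - S'(0)) = -6 and h_3·m_3 + 2h_3·m_4 = 6(S'(4) - Δ_3) = -30.
Solving the tridiagonal system: m_0 = -95/14, m_1 = 53/7, m_2 = -23/2, m_3 = 185/7, m_4 = -395/14.
On [3, 4], S(t) = -3 + 109/28·(t - 3) + 185/14·(t - 3)² - 255/28·(t - 3)³.
With (t - 3) = 1/4: S(13/4) = -2407/1792.

-1.3432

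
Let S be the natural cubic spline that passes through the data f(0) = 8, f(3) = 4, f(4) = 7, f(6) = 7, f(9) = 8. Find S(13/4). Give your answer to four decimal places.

4.6997

Put M_i = S'' at the i-th knot. Here h = (3, 1, 2, 3) and Δ = (-4/3, 3, 0, 1/3), so the interior equations h_(i-1)·M_(i-1) + 2(h_(i-1)+h_i)·M_i + h_i·M_(i+1) = 6(Δ_i − Δ_(i-1)) read
  3·M_0 + 8·M_1 + 1·M_2 = 6(Δ_1 - Δ_0) = 26
  1·M_1 + 6·M_2 + 2·M_3 = 6(Δ_2 - Δ_1) = -18
  2·M_2 + 10·M_3 + 3·M_4 = 6(Δ_3 - Δ_2) = 2
Natural end conditions: M_0 = M_4 = 0.
Solving the tridiagonal system: M_0 = 0, M_1 = 820/219, M_2 = -866/219, M_3 = 217/219, M_4 = 0.
On [3, 4], S(x) = 4 + 176/73·(x - 3) + 410/219·(x - 3)² - 281/219·(x - 3)³.
With (x - 3) = 1/4: S(13/4) = 21957/4672.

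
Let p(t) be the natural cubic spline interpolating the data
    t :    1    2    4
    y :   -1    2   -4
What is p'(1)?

4

Put M_i = p'' at the i-th knot. Here h = (1, 2) and Δ = (3, -3), so the interior equations h_(i-1)·M_(i-1) + 2(h_(i-1)+h_i)·M_i + h_i·M_(i+1) = 6(Δ_i − Δ_(i-1)) read
  1·M_0 + 6·M_1 + 2·M_2 = 6(Δ_1 - Δ_0) = -36
Natural end conditions: M_0 = M_2 = 0.
Solving: M_0 = 0, M_1 = -6, M_2 = 0.
On [1, 2], p'(t) = b_0 + 2c_0·(t - 1) + 3d_0·(t - 1)² with b_0 = Δ_0 - h_0(2M_0 + M_1)/6 = 4, c_0 = M_0/2 = 0, d_0 = (M_1 - M_0)/(6h_0) = -1. So p'(1) = 4.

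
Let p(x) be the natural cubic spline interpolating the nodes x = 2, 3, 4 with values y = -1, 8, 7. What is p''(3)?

With M_i denoting the second derivative at x_i, h_i = 1, 1, and Δ_i = (y_(i+1) − y_i)/h_i = 9, -1:
  1·M_0 + 4·M_1 + 1·M_2 = 6(Δ_1 - Δ_0) = -60
Natural end conditions: M_0 = M_2 = 0.
Solving the tridiagonal system: M_0 = 0, M_1 = -15, M_2 = 0.

-15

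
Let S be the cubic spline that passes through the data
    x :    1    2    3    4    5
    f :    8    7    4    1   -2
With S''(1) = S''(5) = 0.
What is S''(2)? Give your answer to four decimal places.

-3.2143

With M_i denoting the second derivative at x_i, h_i = 1, 1, 1, 1, and Δ_i = (y_(i+1) − y_i)/h_i = -1, -3, -3, -3:
  1·M_0 + 4·M_1 + 1·M_2 = 6(Δ_1 - Δ_0) = -12
  1·M_1 + 4·M_2 + 1·M_3 = 6(Δ_2 - Δ_1) = 0
  1·M_2 + 4·M_3 + 1·M_4 = 6(Δ_3 - Δ_2) = 0
Natural end conditions: M_0 = M_4 = 0.
Hence M_0 = 0, M_1 = -45/14, M_2 = 6/7, M_3 = -3/14, M_4 = 0.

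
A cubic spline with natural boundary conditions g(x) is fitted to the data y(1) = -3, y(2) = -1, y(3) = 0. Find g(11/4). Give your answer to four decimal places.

Put M_i = g'' at the i-th knot. Here h = (1, 1) and Δ = (2, 1), so the interior equations h_(i-1)·M_(i-1) + 2(h_(i-1)+h_i)·M_i + h_i·M_(i+1) = 6(Δ_i − Δ_(i-1)) read
  1·M_0 + 4·M_1 + 1·M_2 = 6(Δ_1 - Δ_0) = -6
Natural end conditions: M_0 = M_2 = 0.
Solving: M_0 = 0, M_1 = -3/2, M_2 = 0.
On [2, 3], g(x) = -1 + 3/2·(x - 2) - 3/4·(x - 2)² + 1/4·(x - 2)³.
With (x - 2) = 3/4: g(11/4) = -49/256.

-0.1914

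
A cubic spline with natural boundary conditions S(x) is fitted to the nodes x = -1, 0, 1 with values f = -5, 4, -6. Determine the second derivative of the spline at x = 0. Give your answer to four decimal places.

Let M_i = S''(x_i). Step sizes h_i = 1, 1; slopes of the chords Δ_i = (y_(i+1) - y_i)/h_i = 9, -10.
  1·M_0 + 4·M_1 + 1·M_2 = 6(Δ_1 - Δ_0) = -114
Natural end conditions: M_0 = M_2 = 0.
Solving: M_0 = 0, M_1 = -57/2, M_2 = 0.

-28.5000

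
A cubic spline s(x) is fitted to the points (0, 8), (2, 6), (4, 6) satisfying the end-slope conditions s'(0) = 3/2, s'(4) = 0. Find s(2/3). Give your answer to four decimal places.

8.0926

Let m_i = s''(x_i). Step sizes h_i = 2, 2; slopes of the chords Δ_i = (y_(i+1) - y_i)/h_i = -1, 0.
  2·m_0 + 8·m_1 + 2·m_2 = 6(Δ_1 - Δ_0) = 6
Clamped end conditions give two more equations: 2h_0·m_0 + h_0·m_1 = 6(Δ_0 - s'(0)) = -15 and h_1·m_1 + 2h_1·m_2 = 6(s'(4) - Δ_1) = 0.
Forward elimination and back-substitution give m_0 = -39/8, m_1 = 9/4, m_2 = -9/8.
On [0, 2], s(x) = 8 + 3/2·x - 39/16·x² + 19/32·x³.
With x = 2/3: s(2/3) = 437/54.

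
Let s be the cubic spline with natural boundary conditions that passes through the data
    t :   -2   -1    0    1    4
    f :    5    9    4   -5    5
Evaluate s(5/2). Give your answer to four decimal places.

Write m_i for s''(x_i). With h_i = 1, 1, 1, 3 and divided differences Δ_i = 4, -5, -9, 10/3, the continuity of s' gives the tridiagonal system
  1·m_0 + 4·m_1 + 1·m_2 = 6(Δ_1 - Δ_0) = -54
  1·m_1 + 4·m_2 + 1·m_3 = 6(Δ_2 - Δ_1) = -24
  1·m_2 + 8·m_3 + 3·m_4 = 6(Δ_3 - Δ_2) = 74
Natural end conditions: m_0 = m_4 = 0.
Solving: m_0 = 0, m_1 = -352/29, m_2 = -158/29, m_3 = 288/29, m_4 = 0.
On [1, 4], s(t) = -5 - 574/87·(t - 1) + 144/29·(t - 1)² - 16/29·(t - 1)³.
With (t - 1) = 3/2: s(5/2) = -162/29.

-5.5862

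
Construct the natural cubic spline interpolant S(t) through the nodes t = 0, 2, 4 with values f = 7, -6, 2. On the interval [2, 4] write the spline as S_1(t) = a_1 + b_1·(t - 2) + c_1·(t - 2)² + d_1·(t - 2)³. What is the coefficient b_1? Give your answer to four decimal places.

-1.2500

With m_i denoting the second derivative at x_i, h_i = 2, 2, and Δ_i = (y_(i+1) − y_i)/h_i = -13/2, 4:
  2·m_0 + 8·m_1 + 2·m_2 = 6(Δ_1 - Δ_0) = 63
Natural end conditions: m_0 = m_2 = 0.
Solving the tridiagonal system: m_0 = 0, m_1 = 63/8, m_2 = 0.
On [2, 4], with S_1(t) = a_1 + b_1·(t - 2) + c_1·(t - 2)² + d_1·(t - 2)³: c_1 = m_1/2 = 63/16, d_1 = (m_2 - m_1)/(6h_1) = -21/32, b_1 = Δ_1 - h_1(2m_1 + m_2)/6 = -5/4.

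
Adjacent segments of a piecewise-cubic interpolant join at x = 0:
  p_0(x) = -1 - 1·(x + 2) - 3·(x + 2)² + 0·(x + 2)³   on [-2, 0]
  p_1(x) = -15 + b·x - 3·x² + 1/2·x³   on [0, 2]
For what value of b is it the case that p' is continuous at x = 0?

p_0'(x) = -1 - 6·(x + 2) + 0·(x + 2)², so p_0'(0) = -13. On the right, p_1'(0) = b, so b = -13.

-13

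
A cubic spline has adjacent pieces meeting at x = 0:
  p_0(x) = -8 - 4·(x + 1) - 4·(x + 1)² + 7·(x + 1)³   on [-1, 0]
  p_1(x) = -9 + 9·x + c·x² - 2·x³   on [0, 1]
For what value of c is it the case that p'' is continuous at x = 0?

p_0''(x) = -8 + 42·(x + 1), so p_0''(0) = 34. On the right, p_1''(0) = 2c, so c = 17.

17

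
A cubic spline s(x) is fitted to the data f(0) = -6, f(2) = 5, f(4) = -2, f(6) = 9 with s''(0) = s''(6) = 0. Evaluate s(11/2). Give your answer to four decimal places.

4.8438

Write M_i for s''(x_i). With h_i = 2, 2, 2 and divided differences Δ_i = 11/2, -7/2, 11/2, the continuity of s' gives the tridiagonal system
  2·M_0 + 8·M_1 + 2·M_2 = 6(Δ_1 - Δ_0) = -54
  2·M_1 + 8·M_2 + 2·M_3 = 6(Δ_2 - Δ_1) = 54
Natural end conditions: M_0 = M_3 = 0.
Hence M_0 = 0, M_1 = -9, M_2 = 9, M_3 = 0.
On [4, 6], s(x) = -2 - 1/2·(x - 4) + 9/2·(x - 4)² - 3/4·(x - 4)³.
With (x - 4) = 3/2: s(11/2) = 155/32.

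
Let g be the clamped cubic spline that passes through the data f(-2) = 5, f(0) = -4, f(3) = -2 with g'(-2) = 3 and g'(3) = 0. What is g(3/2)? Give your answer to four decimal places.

-4.7063

Write σ_i for g''(x_i). With h_i = 2, 3 and divided differences Δ_i = -9/2, 2/3, the continuity of g' gives the tridiagonal system
  2·σ_0 + 10·σ_1 + 3·σ_2 = 6(Δ_1 - Δ_0) = 31
Clamped end conditions give two more equations: 2h_0·σ_0 + h_0·σ_1 = 6(Δ_0 - g'(-2)) = -45 and h_1·σ_1 + 2h_1·σ_2 = 6(g'(3) - Δ_1) = -4.
Solving the tridiagonal system: σ_0 = -299/20, σ_1 = 37/5, σ_2 = -131/30.
On [0, 3], g(x) = -4 - 91/20·x + 37/10·x² - 353/540·x³.
With x = 3/2: g(3/2) = -753/160.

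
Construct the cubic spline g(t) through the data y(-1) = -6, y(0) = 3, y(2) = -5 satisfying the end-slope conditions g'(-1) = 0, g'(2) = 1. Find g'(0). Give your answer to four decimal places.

Write M_i for g''(x_i). With h_i = 1, 2 and divided differences Δ_i = 9, -4, the continuity of g' gives the tridiagonal system
  1·M_0 + 6·M_1 + 2·M_2 = 6(Δ_1 - Δ_0) = -78
Clamped end conditions give two more equations: 2h_0·M_0 + h_0·M_1 = 6(Δ_0 - g'(-1)) = 54 and h_1·M_1 + 2h_1·M_2 = 6(g'(2) - Δ_1) = 30.
Solving: M_0 = 121/3, M_1 = -80/3, M_2 = 125/6.
On [0, 2], g'(t) = b_1 + 2c_1·t + 3d_1·t² with b_1 = Δ_1 - h_1(2M_1 + M_2)/6 = 41/6, c_1 = M_1/2 = -40/3, d_1 = (M_2 - M_1)/(6h_1) = 95/24. So g'(0) = 41/6.

6.8333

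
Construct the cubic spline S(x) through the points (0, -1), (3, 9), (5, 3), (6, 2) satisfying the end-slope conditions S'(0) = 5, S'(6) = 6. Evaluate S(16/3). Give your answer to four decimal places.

With M_i denoting the second derivative at x_i, h_i = 3, 2, 1, and Δ_i = (y_(i+1) − y_i)/h_i = 10/3, -3, -1:
  3·M_0 + 10·M_1 + 2·M_2 = 6(Δ_1 - Δ_0) = -38
  2·M_1 + 6·M_2 + 1·M_3 = 6(Δ_2 - Δ_1) = 12
Clamped end conditions give two more equations: 2h_0·M_0 + h_0·M_1 = 6(Δ_0 - S'(0)) = -10 and h_2·M_2 + 2h_2·M_3 = 6(S'(6) - Δ_2) = 42.
Solving: M_0 = 14/57, M_1 = -218/57, M_2 = -14/57, M_3 = 1204/57.
On [5, 6], S(x) = 3 - 253/57·(x - 5) - 7/57·(x - 5)² + 203/57·(x - 5)³.
With (x - 5) = 1/3: S(16/3) = 2522/1539.

1.6387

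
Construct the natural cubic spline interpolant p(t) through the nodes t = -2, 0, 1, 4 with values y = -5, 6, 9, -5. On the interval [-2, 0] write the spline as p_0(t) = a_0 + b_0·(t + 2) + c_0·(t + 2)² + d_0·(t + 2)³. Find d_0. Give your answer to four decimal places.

-0.1312

Put σ_i = p'' at the i-th knot. Here h = (2, 1, 3) and Δ = (11/2, 3, -14/3), so the interior equations h_(i-1)·σ_(i-1) + 2(h_(i-1)+h_i)·σ_i + h_i·σ_(i+1) = 6(Δ_i − Δ_(i-1)) read
  2·σ_0 + 6·σ_1 + 1·σ_2 = 6(Δ_1 - Δ_0) = -15
  1·σ_1 + 8·σ_2 + 3·σ_3 = 6(Δ_2 - Δ_1) = -46
Natural end conditions: σ_0 = σ_3 = 0.
Hence σ_0 = 0, σ_1 = -74/47, σ_2 = -261/47, σ_3 = 0.
On [-2, 0], with p_0(t) = a_0 + b_0·(t + 2) + c_0·(t + 2)² + d_0·(t + 2)³: c_0 = σ_0/2 = 0, d_0 = (σ_1 - σ_0)/(6h_0) = -37/282, b_0 = Δ_0 - h_0(2σ_0 + σ_1)/6 = 1699/282.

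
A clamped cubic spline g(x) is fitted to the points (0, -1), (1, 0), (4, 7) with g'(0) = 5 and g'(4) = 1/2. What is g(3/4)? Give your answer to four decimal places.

Put m_i = g'' at the i-th knot. Here h = (1, 3) and Δ = (1, 7/3), so the interior equations h_(i-1)·m_(i-1) + 2(h_(i-1)+h_i)·m_i + h_i·m_(i+1) = 6(Δ_i − Δ_(i-1)) read
  1·m_0 + 8·m_1 + 3·m_2 = 6(Δ_1 - Δ_0) = 8
Clamped end conditions give two more equations: 2h_0·m_0 + h_0·m_1 = 6(Δ_0 - g'(0)) = -24 and h_1·m_1 + 2h_1·m_2 = 6(g'(4) - Δ_1) = -11.
Solving the tridiagonal system: m_0 = -113/8, m_1 = 17/4, m_2 = -95/24.
On [0, 1], g(x) = -1 + 5·x - 113/16·x² + 49/16·x³.
With x = 3/4: g(3/4) = 71/1024.

0.0693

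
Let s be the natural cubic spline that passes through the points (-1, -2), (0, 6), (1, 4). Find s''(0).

Let M_i = s''(x_i). Step sizes h_i = 1, 1; slopes of the chords Δ_i = (y_(i+1) - y_i)/h_i = 8, -2.
  1·M_0 + 4·M_1 + 1·M_2 = 6(Δ_1 - Δ_0) = -60
Natural end conditions: M_0 = M_2 = 0.
Forward elimination and back-substitution give M_0 = 0, M_1 = -15, M_2 = 0.

-15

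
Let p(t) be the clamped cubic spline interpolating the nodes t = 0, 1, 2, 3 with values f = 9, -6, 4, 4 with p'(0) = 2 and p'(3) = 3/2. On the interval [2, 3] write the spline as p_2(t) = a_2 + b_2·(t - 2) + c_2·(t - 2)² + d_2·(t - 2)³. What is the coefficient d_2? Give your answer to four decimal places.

10.2333

With m_i denoting the second derivative at x_i, h_i = 1, 1, 1, and Δ_i = (y_(i+1) − y_i)/h_i = -15, 10, 0:
  1·m_0 + 4·m_1 + 1·m_2 = 6(Δ_1 - Δ_0) = 150
  1·m_1 + 4·m_2 + 1·m_3 = 6(Δ_2 - Δ_1) = -60
Clamped end conditions give two more equations: 2h_0·m_0 + h_0·m_1 = 6(Δ_0 - p'(0)) = -102 and h_2·m_2 + 2h_2·m_3 = 6(p'(3) - Δ_2) = 9.
Hence m_0 = -1277/15, m_1 = 1024/15, m_2 = -569/15, m_3 = 352/15.
On [2, 3], with p_2(t) = a_2 + b_2·(t - 2) + c_2·(t - 2)² + d_2·(t - 2)³: c_2 = m_2/2 = -569/30, d_2 = (m_3 - m_2)/(6h_2) = 307/30, b_2 = Δ_2 - h_2(2m_2 + m_3)/6 = 131/15.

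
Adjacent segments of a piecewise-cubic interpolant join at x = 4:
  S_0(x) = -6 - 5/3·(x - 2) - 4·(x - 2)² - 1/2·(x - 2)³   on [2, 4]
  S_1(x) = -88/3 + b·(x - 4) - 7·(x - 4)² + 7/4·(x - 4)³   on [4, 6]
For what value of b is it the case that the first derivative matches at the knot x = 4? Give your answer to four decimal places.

-23.6667

S_0'(x) = -5/3 - 8·(x - 2) - 3/2·(x - 2)², so S_0'(4) = -71/3. On the right, S_1'(4) = b, so b = -71/3.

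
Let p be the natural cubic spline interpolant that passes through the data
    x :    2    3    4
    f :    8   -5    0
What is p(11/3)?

-3

Put M_i = p'' at the i-th knot. Here h = (1, 1) and Δ = (-13, 5), so the interior equations h_(i-1)·M_(i-1) + 2(h_(i-1)+h_i)·M_i + h_i·M_(i+1) = 6(Δ_i − Δ_(i-1)) read
  1·M_0 + 4·M_1 + 1·M_2 = 6(Δ_1 - Δ_0) = 108
Natural end conditions: M_0 = M_2 = 0.
Forward elimination and back-substitution give M_0 = 0, M_1 = 27, M_2 = 0.
On [3, 4], p(x) = -5 - 4·(x - 3) + 27/2·(x - 3)² - 9/2·(x - 3)³.
With (x - 3) = 2/3: p(11/3) = -3.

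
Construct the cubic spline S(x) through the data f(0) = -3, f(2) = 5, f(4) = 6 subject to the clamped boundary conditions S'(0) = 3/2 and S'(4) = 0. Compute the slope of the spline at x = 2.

Write σ_i for S''(x_i). With h_i = 2, 2 and divided differences Δ_i = 4, 1/2, the continuity of S' gives the tridiagonal system
  2·σ_0 + 8·σ_1 + 2·σ_2 = 6(Δ_1 - Δ_0) = -21
Clamped end conditions give two more equations: 2h_0·σ_0 + h_0·σ_1 = 6(Δ_0 - S'(0)) = 15 and h_1·σ_1 + 2h_1·σ_2 = 6(S'(4) - Δ_1) = -3.
Solving the tridiagonal system: σ_0 = 6, σ_1 = -9/2, σ_2 = 3/2.
On [2, 4], S'(x) = b_1 + 2c_1·(x - 2) + 3d_1·(x - 2)² with b_1 = Δ_1 - h_1(2σ_1 + σ_2)/6 = 3, c_1 = σ_1/2 = -9/4, d_1 = (σ_2 - σ_1)/(6h_1) = 1/2. So S'(2) = 3.

3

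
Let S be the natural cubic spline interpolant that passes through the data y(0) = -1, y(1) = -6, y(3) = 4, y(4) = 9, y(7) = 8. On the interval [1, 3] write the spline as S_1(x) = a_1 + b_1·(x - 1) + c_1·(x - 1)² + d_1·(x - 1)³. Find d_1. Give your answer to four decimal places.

Write m_i for S''(x_i). With h_i = 1, 2, 1, 3 and divided differences Δ_i = -5, 5, 5, -1/3, the continuity of S' gives the tridiagonal system
  1·m_0 + 6·m_1 + 2·m_2 = 6(Δ_1 - Δ_0) = 60
  2·m_1 + 6·m_2 + 1·m_3 = 6(Δ_2 - Δ_1) = 0
  1·m_2 + 8·m_3 + 3·m_4 = 6(Δ_3 - Δ_2) = -32
Natural end conditions: m_0 = m_4 = 0.
Solving: m_0 = 0, m_1 = 1378/125, m_2 = -384/125, m_3 = -452/125, m_4 = 0.
On [1, 3], with S_1(x) = a_1 + b_1·(x - 1) + c_1·(x - 1)² + d_1·(x - 1)³: c_1 = m_1/2 = 689/125, d_1 = (m_2 - m_1)/(6h_1) = -881/750, b_1 = Δ_1 - h_1(2m_1 + m_2)/6 = -497/375.

-1.1747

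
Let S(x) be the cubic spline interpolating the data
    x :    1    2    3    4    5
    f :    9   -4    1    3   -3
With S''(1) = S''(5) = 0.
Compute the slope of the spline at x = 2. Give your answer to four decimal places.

Put σ_i = S'' at the i-th knot. Here h = (1, 1, 1, 1) and Δ = (-13, 5, 2, -6), so the interior equations h_(i-1)·σ_(i-1) + 2(h_(i-1)+h_i)·σ_i + h_i·σ_(i+1) = 6(Δ_i − Δ_(i-1)) read
  1·σ_0 + 4·σ_1 + 1·σ_2 = 6(Δ_1 - Δ_0) = 108
  1·σ_1 + 4·σ_2 + 1·σ_3 = 6(Δ_2 - Δ_1) = -18
  1·σ_2 + 4·σ_3 + 1·σ_4 = 6(Δ_3 - Δ_2) = -48
Natural end conditions: σ_0 = σ_4 = 0.
Solving: σ_0 = 0, σ_1 = 411/14, σ_2 = -66/7, σ_3 = -135/14, σ_4 = 0.
On [2, 3], S'(x) = b_1 + 2c_1·(x - 2) + 3d_1·(x - 2)² with b_1 = Δ_1 - h_1(2σ_1 + σ_2)/6 = -45/14, c_1 = σ_1/2 = 411/28, d_1 = (σ_2 - σ_1)/(6h_1) = -181/28. So S'(2) = -45/14.

-3.2143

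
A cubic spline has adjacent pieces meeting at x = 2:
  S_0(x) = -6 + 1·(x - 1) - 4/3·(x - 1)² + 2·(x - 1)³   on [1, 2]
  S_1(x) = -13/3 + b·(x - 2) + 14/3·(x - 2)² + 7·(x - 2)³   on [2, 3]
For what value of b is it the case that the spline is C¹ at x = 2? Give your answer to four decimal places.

S_0'(x) = 1 - 8/3·(x - 1) + 6·(x - 1)², so S_0'(2) = 13/3. On the right, S_1'(2) = b, so b = 13/3.

4.3333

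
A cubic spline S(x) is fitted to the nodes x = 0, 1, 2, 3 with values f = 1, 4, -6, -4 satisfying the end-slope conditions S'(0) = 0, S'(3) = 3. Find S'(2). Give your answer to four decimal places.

Put M_i = S'' at the i-th knot. Here h = (1, 1, 1) and Δ = (3, -10, 2), so the interior equations h_(i-1)·M_(i-1) + 2(h_(i-1)+h_i)·M_i + h_i·M_(i+1) = 6(Δ_i − Δ_(i-1)) read
  1·M_0 + 4·M_1 + 1·M_2 = 6(Δ_1 - Δ_0) = -78
  1·M_1 + 4·M_2 + 1·M_3 = 6(Δ_2 - Δ_1) = 72
Clamped end conditions give two more equations: 2h_0·M_0 + h_0·M_1 = 6(Δ_0 - S'(0)) = 18 and h_2·M_2 + 2h_2·M_3 = 6(S'(3) - Δ_2) = 6.
Forward elimination and back-substitution give M_0 = 128/5, M_1 = -166/5, M_2 = 146/5, M_3 = -58/5.
On [2, 3], S'(x) = b_2 + 2c_2·(x - 2) + 3d_2·(x - 2)² with b_2 = Δ_2 - h_2(2M_2 + M_3)/6 = -29/5, c_2 = M_2/2 = 73/5, d_2 = (M_3 - M_2)/(6h_2) = -34/5. So S'(2) = -29/5.

-5.8000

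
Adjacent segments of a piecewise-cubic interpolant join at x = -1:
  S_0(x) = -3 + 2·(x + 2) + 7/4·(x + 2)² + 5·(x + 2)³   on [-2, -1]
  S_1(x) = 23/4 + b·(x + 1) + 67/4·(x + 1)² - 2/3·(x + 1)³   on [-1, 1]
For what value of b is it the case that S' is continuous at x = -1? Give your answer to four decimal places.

S_0'(x) = 2 + 7/2·(x + 2) + 15·(x + 2)², so S_0'(-1) = 41/2. On the right, S_1'(-1) = b, so b = 41/2.

20.5000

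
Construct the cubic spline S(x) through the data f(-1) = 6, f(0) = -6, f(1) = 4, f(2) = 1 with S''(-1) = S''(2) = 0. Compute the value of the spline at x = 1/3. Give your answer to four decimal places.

-3.6988

Write M_i for S''(x_i). With h_i = 1, 1, 1 and divided differences Δ_i = -12, 10, -3, the continuity of S' gives the tridiagonal system
  1·M_0 + 4·M_1 + 1·M_2 = 6(Δ_1 - Δ_0) = 132
  1·M_1 + 4·M_2 + 1·M_3 = 6(Δ_2 - Δ_1) = -78
Natural end conditions: M_0 = M_3 = 0.
Hence M_0 = 0, M_1 = 202/5, M_2 = -148/5, M_3 = 0.
On [0, 1], S(x) = -6 + 22/15·x + 101/5·x² - 35/3·x³.
With x = 1/3: S(1/3) = -1498/405.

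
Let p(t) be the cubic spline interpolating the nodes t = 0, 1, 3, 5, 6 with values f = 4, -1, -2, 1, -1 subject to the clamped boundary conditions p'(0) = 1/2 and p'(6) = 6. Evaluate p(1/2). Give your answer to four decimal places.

With m_i denoting the second derivative at x_i, h_i = 1, 2, 2, 1, and Δ_i = (y_(i+1) − y_i)/h_i = -5, -1/2, 3/2, -2:
  1·m_0 + 6·m_1 + 2·m_2 = 6(Δ_1 - Δ_0) = 27
  2·m_1 + 8·m_2 + 2·m_3 = 6(Δ_2 - Δ_1) = 12
  2·m_2 + 6·m_3 + 1·m_4 = 6(Δ_3 - Δ_2) = -21
Clamped end conditions give two more equations: 2h_0·m_0 + h_0·m_1 = 6(Δ_0 - p'(0)) = -33 and h_3·m_3 + 2h_3·m_4 = 6(p'(6) - Δ_3) = 48.
Solving: m_0 = -1327/66, m_1 = 238/33, m_2 = 23/12, m_3 = -293/33, m_4 = 1877/66.
On [0, 1], p(t) = 4 + 1/2·t - 1327/132·t² + 601/132·t³.
With t = 1/2: p(1/2) = 2435/1056.

2.3059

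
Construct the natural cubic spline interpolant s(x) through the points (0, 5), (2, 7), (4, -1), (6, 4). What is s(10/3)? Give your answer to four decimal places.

1.1827

Put M_i = s'' at the i-th knot. Here h = (2, 2, 2) and Δ = (1, -4, 5/2), so the interior equations h_(i-1)·M_(i-1) + 2(h_(i-1)+h_i)·M_i + h_i·M_(i+1) = 6(Δ_i − Δ_(i-1)) read
  2·M_0 + 8·M_1 + 2·M_2 = 6(Δ_1 - Δ_0) = -30
  2·M_1 + 8·M_2 + 2·M_3 = 6(Δ_2 - Δ_1) = 39
Natural end conditions: M_0 = M_3 = 0.
Solving: M_0 = 0, M_1 = -53/10, M_2 = 31/5, M_3 = 0.
On [2, 4], s(x) = 7 - 38/15·(x - 2) - 53/20·(x - 2)² + 23/24·(x - 2)³.
With (x - 2) = 4/3: s(10/3) = 479/405.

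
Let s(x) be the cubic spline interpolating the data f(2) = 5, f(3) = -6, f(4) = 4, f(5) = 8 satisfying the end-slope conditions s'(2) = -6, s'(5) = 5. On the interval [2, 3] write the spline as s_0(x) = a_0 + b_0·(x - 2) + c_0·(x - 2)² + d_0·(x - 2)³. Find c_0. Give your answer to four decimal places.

-19.3333

Put M_i = s'' at the i-th knot. Here h = (1, 1, 1) and Δ = (-11, 10, 4), so the interior equations h_(i-1)·M_(i-1) + 2(h_(i-1)+h_i)·M_i + h_i·M_(i+1) = 6(Δ_i − Δ_(i-1)) read
  1·M_0 + 4·M_1 + 1·M_2 = 6(Δ_1 - Δ_0) = 126
  1·M_1 + 4·M_2 + 1·M_3 = 6(Δ_2 - Δ_1) = -36
Clamped end conditions give two more equations: 2h_0·M_0 + h_0·M_1 = 6(Δ_0 - s'(2)) = -30 and h_2·M_2 + 2h_2·M_3 = 6(s'(5) - Δ_2) = 6.
Solving: M_0 = -116/3, M_1 = 142/3, M_2 = -74/3, M_3 = 46/3.
On [2, 3], with s_0(x) = a_0 + b_0·(x - 2) + c_0·(x - 2)² + d_0·(x - 2)³: c_0 = M_0/2 = -58/3, d_0 = (M_1 - M_0)/(6h_0) = 43/3, b_0 = Δ_0 - h_0(2M_0 + M_1)/6 = -6.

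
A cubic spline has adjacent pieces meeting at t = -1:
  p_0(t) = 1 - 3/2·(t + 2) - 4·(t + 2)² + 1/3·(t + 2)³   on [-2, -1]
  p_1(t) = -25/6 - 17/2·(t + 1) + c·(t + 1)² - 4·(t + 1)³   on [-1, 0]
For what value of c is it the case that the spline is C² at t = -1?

p_0''(t) = -8 + 2·(t + 2), so p_0''(-1) = -6. On the right, p_1''(-1) = 2c, so c = -3.

-3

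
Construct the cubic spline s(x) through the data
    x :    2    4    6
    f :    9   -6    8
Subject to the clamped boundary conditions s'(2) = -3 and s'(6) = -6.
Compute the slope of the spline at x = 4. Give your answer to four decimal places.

1.8750

With M_i denoting the second derivative at x_i, h_i = 2, 2, and Δ_i = (y_(i+1) − y_i)/h_i = -15/2, 7:
  2·M_0 + 8·M_1 + 2·M_2 = 6(Δ_1 - Δ_0) = 87
Clamped end conditions give two more equations: 2h_0·M_0 + h_0·M_1 = 6(Δ_0 - s'(2)) = -27 and h_1·M_1 + 2h_1·M_2 = 6(s'(6) - Δ_1) = -78.
Hence M_0 = -147/8, M_1 = 93/4, M_2 = -249/8.
On [4, 6], s'(x) = b_1 + 2c_1·(x - 4) + 3d_1·(x - 4)² with b_1 = Δ_1 - h_1(2M_1 + M_2)/6 = 15/8, c_1 = M_1/2 = 93/8, d_1 = (M_2 - M_1)/(6h_1) = -145/32. So s'(4) = 15/8.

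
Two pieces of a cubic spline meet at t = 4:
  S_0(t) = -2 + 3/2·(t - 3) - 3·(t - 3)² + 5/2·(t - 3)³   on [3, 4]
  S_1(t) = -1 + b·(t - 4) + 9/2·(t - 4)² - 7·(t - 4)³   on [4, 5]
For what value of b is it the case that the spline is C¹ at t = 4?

3

S_0'(t) = 3/2 - 6·(t - 3) + 15/2·(t - 3)², so S_0'(4) = 3. On the right, S_1'(4) = b, so b = 3.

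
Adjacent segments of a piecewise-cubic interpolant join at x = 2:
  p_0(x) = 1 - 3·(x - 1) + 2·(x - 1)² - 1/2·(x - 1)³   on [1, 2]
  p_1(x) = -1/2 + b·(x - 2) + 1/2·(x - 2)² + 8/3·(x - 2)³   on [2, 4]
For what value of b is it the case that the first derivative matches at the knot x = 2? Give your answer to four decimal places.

-0.5000

p_0'(x) = -3 + 4·(x - 1) - 3/2·(x - 1)², so p_0'(2) = -1/2. On the right, p_1'(2) = b, so b = -1/2.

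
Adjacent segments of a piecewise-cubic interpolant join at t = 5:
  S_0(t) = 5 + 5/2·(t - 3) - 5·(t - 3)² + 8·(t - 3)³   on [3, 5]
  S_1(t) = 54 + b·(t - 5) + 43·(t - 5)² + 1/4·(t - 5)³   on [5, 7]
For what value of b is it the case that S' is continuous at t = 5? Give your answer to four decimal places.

S_0'(t) = 5/2 - 10·(t - 3) + 24·(t - 3)², so S_0'(5) = 157/2. On the right, S_1'(5) = b, so b = 157/2.

78.5000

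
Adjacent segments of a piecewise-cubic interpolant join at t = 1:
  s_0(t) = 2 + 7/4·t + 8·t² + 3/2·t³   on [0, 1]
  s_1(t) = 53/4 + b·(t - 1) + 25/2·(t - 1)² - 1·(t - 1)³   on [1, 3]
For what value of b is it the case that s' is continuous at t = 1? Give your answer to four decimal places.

22.2500

s_0'(t) = 7/4 + 16·t + 9/2·t², so s_0'(1) = 89/4. On the right, s_1'(1) = b, so b = 89/4.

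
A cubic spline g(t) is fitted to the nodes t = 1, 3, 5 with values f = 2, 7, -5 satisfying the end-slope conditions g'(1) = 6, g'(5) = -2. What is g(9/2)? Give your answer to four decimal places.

-2.9023

With σ_i denoting the second derivative at x_i, h_i = 2, 2, and Δ_i = (y_(i+1) − y_i)/h_i = 5/2, -6:
  2·σ_0 + 8·σ_1 + 2·σ_2 = 6(Δ_1 - Δ_0) = -51
Clamped end conditions give two more equations: 2h_0·σ_0 + h_0·σ_1 = 6(Δ_0 - g'(1)) = -21 and h_1·σ_1 + 2h_1·σ_2 = 6(g'(5) - Δ_1) = 24.
Forward elimination and back-substitution give σ_0 = -7/8, σ_1 = -35/4, σ_2 = 83/8.
On [3, 5], g(t) = 7 - 29/8·(t - 3) - 35/8·(t - 3)² + 51/32·(t - 3)³.
With (t - 3) = 3/2: g(9/2) = -743/256.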